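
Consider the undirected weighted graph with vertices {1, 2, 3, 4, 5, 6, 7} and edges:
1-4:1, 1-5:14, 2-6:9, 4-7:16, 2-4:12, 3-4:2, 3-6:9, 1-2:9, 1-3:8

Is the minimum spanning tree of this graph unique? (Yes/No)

No

Kruskal: consider edges lightest-first.
1-4 (1): add. Components now {1,4} {2} {3} {5} {6} {7}
3-4 (2): add. Components now {1,3,4} {2} {5} {6} {7}
1-3 (8): skip — 1 and 3 already connected.
1-2 (9): add. Components now {1,2,3,4} {5} {6} {7}
2-6 (9): add. Components now {1,2,3,4,6} {5} {7}
3-6 (9): skip — 3 and 6 already connected.
2-4 (12): skip — 2 and 4 already connected.
1-5 (14): add. Components now {1,2,3,4,5,6} {7}
4-7 (16): add. Components now {1,2,3,4,5,6,7}
Non-tree edge 3-6 has weight 9, equal to the heaviest edge on its tree cycle — swapping gives another MST of the same weight. Not unique.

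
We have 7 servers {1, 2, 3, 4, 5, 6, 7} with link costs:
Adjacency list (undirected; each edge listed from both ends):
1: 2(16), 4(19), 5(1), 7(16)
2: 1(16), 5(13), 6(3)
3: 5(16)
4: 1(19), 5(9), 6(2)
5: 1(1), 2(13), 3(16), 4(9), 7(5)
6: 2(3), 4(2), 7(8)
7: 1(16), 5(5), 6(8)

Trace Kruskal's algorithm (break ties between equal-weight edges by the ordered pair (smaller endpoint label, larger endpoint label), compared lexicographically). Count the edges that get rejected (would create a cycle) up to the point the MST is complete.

Kruskal: consider edges lightest-first.
1-5 (1): add — endpoints in different components.
4-6 (2): add — endpoints in different components.
2-6 (3): add — endpoints in different components.
5-7 (5): add — endpoints in different components.
6-7 (8): add — endpoints in different components.
4-5 (9): skip — 4 and 5 already connected.
2-5 (13): skip — 2 and 5 already connected.
1-2 (16): skip — 1 and 2 already connected.
1-7 (16): skip — 1 and 7 already connected.
3-5 (16): add — endpoints in different components.
Edges rejected before the tree was complete: 4.

4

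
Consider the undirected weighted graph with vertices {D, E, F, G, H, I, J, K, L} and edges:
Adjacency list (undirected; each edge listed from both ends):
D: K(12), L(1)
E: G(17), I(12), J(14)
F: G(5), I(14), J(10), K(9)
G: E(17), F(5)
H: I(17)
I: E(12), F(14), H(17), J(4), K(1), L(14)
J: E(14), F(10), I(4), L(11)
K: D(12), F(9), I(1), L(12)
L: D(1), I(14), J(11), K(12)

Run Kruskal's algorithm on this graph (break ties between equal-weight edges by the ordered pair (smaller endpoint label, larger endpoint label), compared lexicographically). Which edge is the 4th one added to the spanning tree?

Kruskal's algorithm — process edges by increasing weight (ties by edge label):
D–L (1): add — endpoints in different components.
I–K (1): add — endpoints in different components.
I–J (4): add — endpoints in different components.
F–G (5): add — endpoints in different components.
F–K (9): add — endpoints in different components.
F–J (10): skip — F and J already connected.
J–L (11): add — endpoints in different components.
D–K (12): skip — D and K already connected.
E–I (12): add — endpoints in different components.
K–L (12): skip — K and L already connected.
E–J (14): skip — E and J already connected.
F–I (14): skip — F and I already connected.
I–L (14): skip — I and L already connected.
E–G (17): skip — E and G already connected.
H–I (17): add — endpoints in different components.
The 4th edge added is F–G.

F-G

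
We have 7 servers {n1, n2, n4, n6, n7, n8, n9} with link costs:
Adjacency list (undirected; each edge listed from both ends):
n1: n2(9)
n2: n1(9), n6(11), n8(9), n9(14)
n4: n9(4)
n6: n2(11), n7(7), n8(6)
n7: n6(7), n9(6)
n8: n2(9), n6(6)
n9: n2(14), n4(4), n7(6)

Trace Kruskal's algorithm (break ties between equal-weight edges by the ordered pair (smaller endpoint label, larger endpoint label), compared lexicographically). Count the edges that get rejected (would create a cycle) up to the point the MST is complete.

0

Sort edges by weight, then run Kruskal:
n4-n9 (4): add. Components now {n6} {n4,n9} {n1} {n8} {n7} {n2}
n6-n8 (6): add. Components now {n6,n8} {n4,n9} {n1} {n7} {n2}
n7-n9 (6): add. Components now {n6,n8} {n4,n7,n9} {n1} {n2}
n6-n7 (7): add. Components now {n4,n6,n7,n8,n9} {n1} {n2}
n1-n2 (9): add. Components now {n4,n6,n7,n8,n9} {n1,n2}
n2-n8 (9): add. Components now {n1,n2,n4,n6,n7,n8,n9}
Edges rejected before the tree was complete: 0.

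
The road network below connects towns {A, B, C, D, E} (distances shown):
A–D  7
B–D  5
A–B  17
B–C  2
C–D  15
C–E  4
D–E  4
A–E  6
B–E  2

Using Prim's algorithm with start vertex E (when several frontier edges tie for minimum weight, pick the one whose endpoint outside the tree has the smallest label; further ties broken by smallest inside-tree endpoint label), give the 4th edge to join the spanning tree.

Grow the tree from E using Prim:
Step 1: frontier [B–E 2, C–E 4, D–E 4, A–E 6] → take B–E (2); add B.
Step 2: frontier [B–C 2, B–D 5, A–B 17, C–E 4, D–E 4, A–E 6] → take B–C (2); add C.
Step 3: frontier [B–D 5, A–B 17, C–D 15, D–E 4, A–E 6] → take D–E (4); add D.
Step 4: frontier [A–B 17, A–D 7, A–E 6] → take A–E (6); add A.
The 4th edge added is A–E.

A-E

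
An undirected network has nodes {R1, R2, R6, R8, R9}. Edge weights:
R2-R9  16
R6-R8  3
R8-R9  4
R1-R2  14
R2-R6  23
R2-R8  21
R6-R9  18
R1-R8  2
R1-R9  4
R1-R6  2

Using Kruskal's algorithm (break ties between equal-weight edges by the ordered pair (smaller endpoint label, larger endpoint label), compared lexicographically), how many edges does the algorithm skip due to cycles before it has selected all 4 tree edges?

Sort edges by weight, then run Kruskal:
R1-R6 (2): add. Components now {R2} {R1,R6} {R8} {R9}
R1-R8 (2): add. Components now {R2} {R1,R6,R8} {R9}
R6-R8 (3): skip — R6 and R8 already connected.
R1-R9 (4): add. Components now {R2} {R1,R6,R8,R9}
R8-R9 (4): skip — R8 and R9 already connected.
R1-R2 (14): add. Components now {R1,R2,R6,R8,R9}
Edges rejected before the tree was complete: 2.

2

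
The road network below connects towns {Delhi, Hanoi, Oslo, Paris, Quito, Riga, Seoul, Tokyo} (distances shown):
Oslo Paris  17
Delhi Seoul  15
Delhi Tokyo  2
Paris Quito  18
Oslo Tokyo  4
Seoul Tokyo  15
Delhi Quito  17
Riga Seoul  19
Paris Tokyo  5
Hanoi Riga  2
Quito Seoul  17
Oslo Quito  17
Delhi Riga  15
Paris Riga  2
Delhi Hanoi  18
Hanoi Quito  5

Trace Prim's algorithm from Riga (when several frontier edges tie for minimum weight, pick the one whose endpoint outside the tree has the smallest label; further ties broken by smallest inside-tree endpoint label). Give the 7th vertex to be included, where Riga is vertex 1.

Oslo

Prim, starting at Riga.
Step 1: cheapest edge leaving the tree is Hanoi Riga (2); add Hanoi.
Step 2: cheapest edge leaving the tree is Paris Riga (2); add Paris.
Step 3: cheapest edge leaving the tree is Hanoi Quito (5); add Quito.
Step 4: cheapest edge leaving the tree is Paris Tokyo (5); add Tokyo.
Step 5: cheapest edge leaving the tree is Delhi Tokyo (2); add Delhi.
Step 6: cheapest edge leaving the tree is Oslo Tokyo (4); add Oslo.
Step 7: cheapest edge leaving the tree is Delhi Seoul (15); add Seoul.
Vertex order: Riga, Hanoi, Paris, Quito, Tokyo, Delhi, Oslo, Seoul. The 7th vertex is Oslo.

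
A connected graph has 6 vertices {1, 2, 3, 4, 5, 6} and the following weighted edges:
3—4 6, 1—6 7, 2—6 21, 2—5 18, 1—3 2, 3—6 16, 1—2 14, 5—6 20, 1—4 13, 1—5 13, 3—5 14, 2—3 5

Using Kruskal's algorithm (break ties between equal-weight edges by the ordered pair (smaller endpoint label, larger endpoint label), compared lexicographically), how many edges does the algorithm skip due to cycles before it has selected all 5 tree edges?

1

Sort edges by weight, then run Kruskal:
1—3 (2): add — endpoints in different components.
2—3 (5): add — endpoints in different components.
3—4 (6): add — endpoints in different components.
1—6 (7): add — endpoints in different components.
1—4 (13): skip — 1 and 4 already connected.
1—5 (13): add — endpoints in different components.
Edges rejected before the tree was complete: 1.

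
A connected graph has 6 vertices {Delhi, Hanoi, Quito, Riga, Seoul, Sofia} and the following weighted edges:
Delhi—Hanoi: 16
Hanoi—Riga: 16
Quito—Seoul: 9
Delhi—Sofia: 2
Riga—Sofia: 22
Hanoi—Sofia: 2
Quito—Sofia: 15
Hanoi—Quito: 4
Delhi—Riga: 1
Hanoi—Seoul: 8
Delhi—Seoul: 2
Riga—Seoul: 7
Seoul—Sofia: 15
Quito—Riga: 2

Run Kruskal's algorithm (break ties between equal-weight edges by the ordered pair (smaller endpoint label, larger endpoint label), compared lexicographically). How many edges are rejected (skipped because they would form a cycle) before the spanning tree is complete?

Kruskal's algorithm — process edges by increasing weight (ties by edge label):
Delhi—Riga (1): add — endpoints in different components.
Delhi—Seoul (2): add — endpoints in different components.
Delhi—Sofia (2): add — endpoints in different components.
Hanoi—Sofia (2): add — endpoints in different components.
Quito—Riga (2): add — endpoints in different components.
Edges rejected before the tree was complete: 0.

0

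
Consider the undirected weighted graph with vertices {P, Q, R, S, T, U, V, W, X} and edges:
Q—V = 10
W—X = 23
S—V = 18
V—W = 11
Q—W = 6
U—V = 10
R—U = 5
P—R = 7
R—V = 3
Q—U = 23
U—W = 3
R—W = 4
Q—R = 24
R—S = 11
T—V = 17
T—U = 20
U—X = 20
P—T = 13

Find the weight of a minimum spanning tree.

67

Grow the tree from U using Prim:
Step 1: cheapest edge leaving the tree is U—W (3); add W.
Step 2: cheapest edge leaving the tree is R—W (4); add R.
Step 3: cheapest edge leaving the tree is R—V (3); add V.
Step 4: cheapest edge leaving the tree is Q—W (6); add Q.
Step 5: cheapest edge leaving the tree is P—R (7); add P.
Step 6: cheapest edge leaving the tree is R—S (11); add S.
Step 7: cheapest edge leaving the tree is P—T (13); add T.
Step 8: cheapest edge leaving the tree is U—X (20); add X.
MST edges: U—W, R—W, R—V, Q—W, P—R, R—S, P—T, U—X; total weight 3+4+3+6+7+11+13+20 = 67.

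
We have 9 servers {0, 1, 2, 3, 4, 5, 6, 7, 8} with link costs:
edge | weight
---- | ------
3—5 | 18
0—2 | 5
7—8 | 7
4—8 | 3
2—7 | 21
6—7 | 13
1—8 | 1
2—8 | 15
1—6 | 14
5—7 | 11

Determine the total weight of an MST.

73

Prim, starting at 6.
Step 1: frontier [6—7 13, 1—6 14] → take 6—7 (13); add 7.
Step 2: frontier [1—6 14, 7—8 7, 5—7 11, 2—7 21] → take 7—8 (7); add 8.
Step 3: frontier [1—6 14, 5—7 11, 2—7 21, 1—8 1, 4—8 3, 2—8 15] → take 1—8 (1); add 1.
Step 4: frontier [5—7 11, 2—7 21, 4—8 3, 2—8 15] → take 4—8 (3); add 4.
Step 5: frontier [5—7 11, 2—7 21, 2—8 15] → take 5—7 (11); add 5.
Step 6: frontier [3—5 18, 2—7 21, 2—8 15] → take 2—8 (15); add 2.
Step 7: frontier [0—2 5, 3—5 18] → take 0—2 (5); add 0.
Step 8: frontier [3—5 18] → take 3—5 (18); add 3.
MST edges: 6—7, 7—8, 1—8, 4—8, 5—7, 2—8, 0—2, 3—5; total weight 13+7+1+3+11+15+5+18 = 73.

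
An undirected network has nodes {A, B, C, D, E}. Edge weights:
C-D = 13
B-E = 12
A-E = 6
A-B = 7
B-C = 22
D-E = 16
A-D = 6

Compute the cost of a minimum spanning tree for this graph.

32

Prim, starting at E.
Step 1: cheapest edge leaving the tree is A-E (6); add A.
Step 2: cheapest edge leaving the tree is A-D (6); add D.
Step 3: cheapest edge leaving the tree is A-B (7); add B.
Step 4: cheapest edge leaving the tree is C-D (13); add C.
MST edges: A-E, A-D, A-B, C-D; total weight 6+6+7+13 = 32.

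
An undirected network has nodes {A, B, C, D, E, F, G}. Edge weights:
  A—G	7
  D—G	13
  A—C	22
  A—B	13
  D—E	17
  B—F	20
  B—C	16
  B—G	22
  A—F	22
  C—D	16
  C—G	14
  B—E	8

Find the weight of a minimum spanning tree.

Sort edges by weight, then run Kruskal:
A—G (7): add — endpoints in different components.
B—E (8): add — endpoints in different components.
A—B (13): add — endpoints in different components.
D—G (13): add — endpoints in different components.
C—G (14): add — endpoints in different components.
B—C (16): skip — B and C already connected.
C—D (16): skip — C and D already connected.
D—E (17): skip — D and E already connected.
B—F (20): add — endpoints in different components.
MST edges: A—G, B—E, A—B, D—G, C—G, B—F; total weight 7+8+13+13+14+20 = 75.

75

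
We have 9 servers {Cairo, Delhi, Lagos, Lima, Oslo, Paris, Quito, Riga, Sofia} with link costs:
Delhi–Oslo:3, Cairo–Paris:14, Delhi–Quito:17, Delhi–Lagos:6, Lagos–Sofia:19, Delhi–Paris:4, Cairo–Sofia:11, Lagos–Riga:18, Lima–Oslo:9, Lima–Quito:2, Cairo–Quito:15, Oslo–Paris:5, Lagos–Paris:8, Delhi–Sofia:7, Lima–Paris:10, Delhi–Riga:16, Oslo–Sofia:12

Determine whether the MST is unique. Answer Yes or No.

Yes

Sort edges by weight, then run Kruskal:
Lima–Quito (2): add — endpoints in different components.
Delhi–Oslo (3): add — endpoints in different components.
Delhi–Paris (4): add — endpoints in different components.
Oslo–Paris (5): skip — Paris and Oslo already connected.
Delhi–Lagos (6): add — endpoints in different components.
Delhi–Sofia (7): add — endpoints in different components.
Lagos–Paris (8): skip — Lagos and Paris already connected.
Lima–Oslo (9): add — endpoints in different components.
Lima–Paris (10): skip — Lima and Paris already connected.
Cairo–Sofia (11): add — endpoints in different components.
Oslo–Sofia (12): skip — Sofia and Oslo already connected.
Cairo–Paris (14): skip — Paris and Cairo already connected.
Cairo–Quito (15): skip — Quito and Cairo already connected.
Delhi–Riga (16): add — endpoints in different components.
Every non-tree edge has weight strictly greater than the heaviest edge on the tree path between its endpoints, so the MST is unique.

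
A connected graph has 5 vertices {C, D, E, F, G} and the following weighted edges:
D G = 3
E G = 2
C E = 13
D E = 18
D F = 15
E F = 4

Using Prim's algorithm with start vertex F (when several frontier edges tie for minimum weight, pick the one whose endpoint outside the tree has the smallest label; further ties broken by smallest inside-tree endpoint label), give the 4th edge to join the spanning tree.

C-E

Prim, starting at F.
Step 1: frontier [E F 4, D F 15] → take E F (4); add E.
Step 2: frontier [E G 2, C E 13, D E 18, D F 15] → take E G (2); add G.
Step 3: frontier [C E 13, D E 18, D F 15, D G 3] → take D G (3); add D.
Step 4: frontier [C E 13] → take C E (13); add C.
The 4th edge added is C E.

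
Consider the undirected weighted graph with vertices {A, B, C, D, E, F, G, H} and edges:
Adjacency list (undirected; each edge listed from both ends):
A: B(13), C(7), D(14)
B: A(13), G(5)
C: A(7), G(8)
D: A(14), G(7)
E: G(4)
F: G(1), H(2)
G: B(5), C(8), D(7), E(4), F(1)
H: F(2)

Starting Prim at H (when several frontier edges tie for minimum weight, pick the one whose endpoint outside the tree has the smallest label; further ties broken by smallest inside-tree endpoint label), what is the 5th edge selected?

D-G

Prim, starting at H.
Step 1: frontier [F-H 2] → take F-H (2); add F.
Step 2: frontier [F-G 1] → take F-G (1); add G.
Step 3: frontier [E-G 4, B-G 5, D-G 7, C-G 8] → take E-G (4); add E.
Step 4: frontier [B-G 5, D-G 7, C-G 8] → take B-G (5); add B.
Step 5: frontier [A-B 13, D-G 7, C-G 8] → take D-G (7); add D.
Step 6: frontier [A-B 13, A-D 14, C-G 8] → take C-G (8); add C.
Step 7: frontier [A-B 13, A-C 7, A-D 14] → take A-C (7); add A.
The 5th edge added is D-G.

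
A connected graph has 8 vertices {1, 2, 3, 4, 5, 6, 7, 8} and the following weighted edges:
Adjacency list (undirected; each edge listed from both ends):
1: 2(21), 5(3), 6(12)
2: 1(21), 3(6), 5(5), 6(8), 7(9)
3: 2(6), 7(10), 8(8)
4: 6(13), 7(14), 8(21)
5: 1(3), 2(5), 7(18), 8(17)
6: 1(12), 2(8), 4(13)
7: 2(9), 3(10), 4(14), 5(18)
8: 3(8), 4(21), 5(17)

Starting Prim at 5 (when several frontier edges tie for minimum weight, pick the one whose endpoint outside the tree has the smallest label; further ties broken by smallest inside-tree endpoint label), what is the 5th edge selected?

3-8

Prim's algorithm from 5:
Step 1: frontier [1 5 3, 2 5 5, 5 8 17, 5 7 18] → take 1 5 (3); add 1.
Step 2: frontier [1 6 12, 1 2 21, 2 5 5, 5 8 17, 5 7 18] → take 2 5 (5); add 2.
Step 3: frontier [1 6 12, 2 3 6, 2 6 8, 2 7 9, 5 8 17, 5 7 18] → take 2 3 (6); add 3.
Step 4: frontier [1 6 12, 2 6 8, 2 7 9, 3 8 8, 3 7 10, 5 8 17, 5 7 18] → take 2 6 (8); add 6.
Step 5: frontier [2 7 9, 3 8 8, 3 7 10, 5 8 17, 5 7 18, 4 6 13] → take 3 8 (8); add 8.
Step 6: frontier [2 7 9, 3 7 10, 5 7 18, 4 6 13, 4 8 21] → take 2 7 (9); add 7.
Step 7: frontier [4 6 13, 4 7 14, 4 8 21] → take 4 6 (13); add 4.
The 5th edge added is 3 8.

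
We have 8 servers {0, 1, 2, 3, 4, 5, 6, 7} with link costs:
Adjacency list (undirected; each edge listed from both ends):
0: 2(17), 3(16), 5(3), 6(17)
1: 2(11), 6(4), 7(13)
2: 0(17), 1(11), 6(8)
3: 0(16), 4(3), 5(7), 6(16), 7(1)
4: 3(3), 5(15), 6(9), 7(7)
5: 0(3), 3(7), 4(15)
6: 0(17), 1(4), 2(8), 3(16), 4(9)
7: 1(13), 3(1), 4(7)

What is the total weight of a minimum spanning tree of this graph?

Prim's algorithm from 4:
Step 1: cheapest edge leaving the tree is 3-4 (3); add 3.
Step 2: cheapest edge leaving the tree is 3-7 (1); add 7.
Step 3: cheapest edge leaving the tree is 3-5 (7); add 5.
Step 4: cheapest edge leaving the tree is 0-5 (3); add 0.
Step 5: cheapest edge leaving the tree is 4-6 (9); add 6.
Step 6: cheapest edge leaving the tree is 1-6 (4); add 1.
Step 7: cheapest edge leaving the tree is 2-6 (8); add 2.
MST edges: 3-4, 3-7, 3-5, 0-5, 4-6, 1-6, 2-6; total weight 3+1+7+3+9+4+8 = 35.

35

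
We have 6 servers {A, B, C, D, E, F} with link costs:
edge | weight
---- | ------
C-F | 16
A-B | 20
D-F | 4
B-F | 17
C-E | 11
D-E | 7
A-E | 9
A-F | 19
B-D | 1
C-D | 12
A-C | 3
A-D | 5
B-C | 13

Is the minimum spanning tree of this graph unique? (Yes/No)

Sort edges by weight, then run Kruskal:
B-D (1): add — endpoints in different components.
A-C (3): add — endpoints in different components.
D-F (4): add — endpoints in different components.
A-D (5): add — endpoints in different components.
D-E (7): add — endpoints in different components.
Every non-tree edge has weight strictly greater than the heaviest edge on the tree path between its endpoints, so the MST is unique.

Yes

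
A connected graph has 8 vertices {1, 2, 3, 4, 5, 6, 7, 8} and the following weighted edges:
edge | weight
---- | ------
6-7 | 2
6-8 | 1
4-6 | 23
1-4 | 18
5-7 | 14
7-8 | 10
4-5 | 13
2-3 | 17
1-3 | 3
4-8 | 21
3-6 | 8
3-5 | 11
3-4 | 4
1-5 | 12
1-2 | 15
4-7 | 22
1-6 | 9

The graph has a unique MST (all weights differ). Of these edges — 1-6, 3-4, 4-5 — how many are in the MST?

1

Sort edges by weight, then run Kruskal:
6-8 (1): add — endpoints in different components.
6-7 (2): add — endpoints in different components.
1-3 (3): add — endpoints in different components.
3-4 (4): add — endpoints in different components.
3-6 (8): add — endpoints in different components.
1-6 (9): skip — 1 and 6 already connected.
7-8 (10): skip — 7 and 8 already connected.
3-5 (11): add — endpoints in different components.
1-5 (12): skip — 1 and 5 already connected.
4-5 (13): skip — 4 and 5 already connected.
5-7 (14): skip — 5 and 7 already connected.
1-2 (15): add — endpoints in different components.
MST edge set: {6-8, 6-7, 1-3, 3-4, 3-6, 3-5, 1-2}.
Of the listed edges, {3-4} are in the MST → 1.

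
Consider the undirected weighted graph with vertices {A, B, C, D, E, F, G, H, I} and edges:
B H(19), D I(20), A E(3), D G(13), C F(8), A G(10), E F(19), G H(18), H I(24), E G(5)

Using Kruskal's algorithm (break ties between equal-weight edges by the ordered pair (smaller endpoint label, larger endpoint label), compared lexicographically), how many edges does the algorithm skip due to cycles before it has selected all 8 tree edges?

Kruskal: consider edges lightest-first.
A E (3): add — endpoints in different components.
E G (5): add — endpoints in different components.
C F (8): add — endpoints in different components.
A G (10): skip — A and G already connected.
D G (13): add — endpoints in different components.
G H (18): add — endpoints in different components.
B H (19): add — endpoints in different components.
E F (19): add — endpoints in different components.
D I (20): add — endpoints in different components.
Edges rejected before the tree was complete: 1.

1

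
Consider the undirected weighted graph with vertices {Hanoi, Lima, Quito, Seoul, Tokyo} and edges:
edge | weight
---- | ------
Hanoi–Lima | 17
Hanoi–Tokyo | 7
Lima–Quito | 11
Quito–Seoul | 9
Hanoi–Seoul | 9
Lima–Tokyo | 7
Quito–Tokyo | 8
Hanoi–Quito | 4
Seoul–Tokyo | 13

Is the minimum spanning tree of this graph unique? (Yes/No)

Kruskal: consider edges lightest-first.
Hanoi–Quito (4): add — endpoints in different components.
Hanoi–Tokyo (7): add — endpoints in different components.
Lima–Tokyo (7): add — endpoints in different components.
Quito–Tokyo (8): skip — Quito and Tokyo already connected.
Hanoi–Seoul (9): add — endpoints in different components.
Non-tree edge Quito–Seoul has weight 9, equal to the heaviest edge on its tree cycle — swapping gives another MST of the same weight. Not unique.

No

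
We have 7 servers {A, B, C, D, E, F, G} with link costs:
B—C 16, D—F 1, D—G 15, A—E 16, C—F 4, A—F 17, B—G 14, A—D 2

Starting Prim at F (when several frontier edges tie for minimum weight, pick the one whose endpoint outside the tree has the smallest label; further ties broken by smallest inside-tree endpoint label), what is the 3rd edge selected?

C-F

Prim, starting at F.
Step 1: cheapest edge leaving the tree is D—F (1); add D.
Step 2: cheapest edge leaving the tree is A—D (2); add A.
Step 3: cheapest edge leaving the tree is C—F (4); add C.
Step 4: cheapest edge leaving the tree is D—G (15); add G.
Step 5: cheapest edge leaving the tree is B—G (14); add B.
Step 6: cheapest edge leaving the tree is A—E (16); add E.
The 3rd edge added is C—F.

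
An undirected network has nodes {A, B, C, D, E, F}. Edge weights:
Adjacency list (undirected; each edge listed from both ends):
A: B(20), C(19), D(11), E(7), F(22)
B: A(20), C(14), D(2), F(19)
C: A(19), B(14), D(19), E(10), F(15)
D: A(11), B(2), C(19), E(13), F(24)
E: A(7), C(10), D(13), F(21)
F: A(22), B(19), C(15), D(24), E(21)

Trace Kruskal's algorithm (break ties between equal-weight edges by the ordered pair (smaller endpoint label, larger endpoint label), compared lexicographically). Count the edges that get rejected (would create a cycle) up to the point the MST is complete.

Sort edges by weight, then run Kruskal:
B-D (2): add — endpoints in different components.
A-E (7): add — endpoints in different components.
C-E (10): add — endpoints in different components.
A-D (11): add — endpoints in different components.
D-E (13): skip — D and E already connected.
B-C (14): skip — B and C already connected.
C-F (15): add — endpoints in different components.
Edges rejected before the tree was complete: 2.

2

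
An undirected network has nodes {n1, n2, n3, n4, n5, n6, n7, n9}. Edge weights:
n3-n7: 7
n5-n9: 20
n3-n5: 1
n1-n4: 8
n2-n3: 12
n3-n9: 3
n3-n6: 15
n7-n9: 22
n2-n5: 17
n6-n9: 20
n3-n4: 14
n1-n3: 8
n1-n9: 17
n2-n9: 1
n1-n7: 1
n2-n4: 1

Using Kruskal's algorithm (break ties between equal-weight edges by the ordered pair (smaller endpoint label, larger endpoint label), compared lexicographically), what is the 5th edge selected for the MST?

Kruskal: consider edges lightest-first.
n1-n7 (1): add — endpoints in different components.
n2-n4 (1): add — endpoints in different components.
n2-n9 (1): add — endpoints in different components.
n3-n5 (1): add — endpoints in different components.
n3-n9 (3): add — endpoints in different components.
n3-n7 (7): add — endpoints in different components.
n1-n3 (8): skip — n3 and n1 already connected.
n1-n4 (8): skip — n1 and n4 already connected.
n2-n3 (12): skip — n3 and n2 already connected.
n3-n4 (14): skip — n3 and n4 already connected.
n3-n6 (15): add — endpoints in different components.
The 5th edge added is n3-n9.

n3-n9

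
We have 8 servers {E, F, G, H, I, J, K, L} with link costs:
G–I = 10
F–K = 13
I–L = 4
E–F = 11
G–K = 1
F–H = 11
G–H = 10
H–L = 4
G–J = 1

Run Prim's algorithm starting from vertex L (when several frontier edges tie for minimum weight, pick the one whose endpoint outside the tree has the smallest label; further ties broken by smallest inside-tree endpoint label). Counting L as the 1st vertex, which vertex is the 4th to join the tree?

G

Grow the tree from L using Prim:
Step 1: frontier [H–L 4, I–L 4] → take H–L (4); add H.
Step 2: frontier [G–H 10, F–H 11, I–L 4] → take I–L (4); add I.
Step 3: frontier [G–H 10, F–H 11, G–I 10] → take G–H (10); add G.
Step 4: frontier [G–J 1, G–K 1, F–H 11] → take G–J (1); add J.
Step 5: frontier [G–K 1, F–H 11] → take G–K (1); add K.
Step 6: frontier [F–H 11, F–K 13] → take F–H (11); add F.
Step 7: frontier [E–F 11] → take E–F (11); add E.
Vertex order: L, H, I, G, J, K, F, E. The 4th vertex is G.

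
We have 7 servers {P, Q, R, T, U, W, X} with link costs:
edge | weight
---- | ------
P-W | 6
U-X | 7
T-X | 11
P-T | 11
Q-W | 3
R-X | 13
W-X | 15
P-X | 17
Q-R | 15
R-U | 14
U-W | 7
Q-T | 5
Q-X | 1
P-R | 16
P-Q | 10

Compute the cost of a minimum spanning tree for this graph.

35

Grow the tree from U using Prim:
Step 1: cheapest edge leaving the tree is U-W (7); add W.
Step 2: cheapest edge leaving the tree is Q-W (3); add Q.
Step 3: cheapest edge leaving the tree is Q-X (1); add X.
Step 4: cheapest edge leaving the tree is Q-T (5); add T.
Step 5: cheapest edge leaving the tree is P-W (6); add P.
Step 6: cheapest edge leaving the tree is R-X (13); add R.
MST edges: U-W, Q-W, Q-X, Q-T, P-W, R-X; total weight 7+3+1+5+6+13 = 35.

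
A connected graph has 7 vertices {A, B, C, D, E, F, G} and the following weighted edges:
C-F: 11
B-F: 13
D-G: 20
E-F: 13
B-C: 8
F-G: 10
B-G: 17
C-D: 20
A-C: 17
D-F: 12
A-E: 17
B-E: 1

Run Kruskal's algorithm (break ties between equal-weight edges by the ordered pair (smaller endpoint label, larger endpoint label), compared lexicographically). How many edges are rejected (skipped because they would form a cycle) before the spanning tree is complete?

2

Sort edges by weight, then run Kruskal:
B-E (1): add. Components now {A} {B,E} {C} {D} {F} {G}
B-C (8): add. Components now {A} {B,C,E} {D} {F} {G}
F-G (10): add. Components now {A} {B,C,E} {D} {F,G}
C-F (11): add. Components now {A} {B,C,E,F,G} {D}
D-F (12): add. Components now {A} {B,C,D,E,F,G}
B-F (13): skip — B and F already connected.
E-F (13): skip — E and F already connected.
A-C (17): add. Components now {A,B,C,D,E,F,G}
Edges rejected before the tree was complete: 2.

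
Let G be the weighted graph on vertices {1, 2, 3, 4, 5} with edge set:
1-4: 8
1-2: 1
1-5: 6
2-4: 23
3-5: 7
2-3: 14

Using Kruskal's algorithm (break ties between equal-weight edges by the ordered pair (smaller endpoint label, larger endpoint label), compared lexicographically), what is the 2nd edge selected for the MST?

Kruskal: consider edges lightest-first.
1-2 (1): add — endpoints in different components.
1-5 (6): add — endpoints in different components.
3-5 (7): add — endpoints in different components.
1-4 (8): add — endpoints in different components.
The 2nd edge added is 1-5.

1-5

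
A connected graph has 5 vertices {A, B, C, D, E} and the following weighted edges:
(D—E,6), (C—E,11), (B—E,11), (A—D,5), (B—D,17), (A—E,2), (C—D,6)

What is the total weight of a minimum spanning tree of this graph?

Kruskal: consider edges lightest-first.
A—E (2): add — endpoints in different components.
A—D (5): add — endpoints in different components.
C—D (6): add — endpoints in different components.
D—E (6): skip — D and E already connected.
B—E (11): add — endpoints in different components.
MST edges: A—E, A—D, C—D, B—E; total weight 2+5+6+11 = 24.

24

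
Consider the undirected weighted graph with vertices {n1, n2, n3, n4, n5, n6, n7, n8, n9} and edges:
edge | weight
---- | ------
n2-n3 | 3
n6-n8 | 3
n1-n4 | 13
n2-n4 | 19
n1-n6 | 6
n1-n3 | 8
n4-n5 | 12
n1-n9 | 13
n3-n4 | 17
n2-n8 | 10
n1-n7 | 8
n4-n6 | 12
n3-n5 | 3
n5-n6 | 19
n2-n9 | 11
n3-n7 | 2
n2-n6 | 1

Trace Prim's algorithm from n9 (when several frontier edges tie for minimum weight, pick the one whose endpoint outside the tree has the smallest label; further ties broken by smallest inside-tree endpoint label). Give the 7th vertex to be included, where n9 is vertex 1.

Prim's algorithm from n9:
Step 1: cheapest edge leaving the tree is n2-n9 (11); add n2.
Step 2: cheapest edge leaving the tree is n2-n6 (1); add n6.
Step 3: cheapest edge leaving the tree is n2-n3 (3); add n3.
Step 4: cheapest edge leaving the tree is n3-n7 (2); add n7.
Step 5: cheapest edge leaving the tree is n3-n5 (3); add n5.
Step 6: cheapest edge leaving the tree is n6-n8 (3); add n8.
Step 7: cheapest edge leaving the tree is n1-n6 (6); add n1.
Step 8: cheapest edge leaving the tree is n4-n5 (12); add n4.
Vertex order: n9, n2, n6, n3, n7, n5, n8, n1, n4. The 7th vertex is n8.

n8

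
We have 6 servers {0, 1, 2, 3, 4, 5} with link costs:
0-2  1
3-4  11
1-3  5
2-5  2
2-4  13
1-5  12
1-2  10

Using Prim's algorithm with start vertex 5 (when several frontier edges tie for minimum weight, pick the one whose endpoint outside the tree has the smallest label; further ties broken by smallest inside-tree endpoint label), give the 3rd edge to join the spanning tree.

Prim, starting at 5.
Step 1: cheapest edge leaving the tree is 2-5 (2); add 2.
Step 2: cheapest edge leaving the tree is 0-2 (1); add 0.
Step 3: cheapest edge leaving the tree is 1-2 (10); add 1.
Step 4: cheapest edge leaving the tree is 1-3 (5); add 3.
Step 5: cheapest edge leaving the tree is 3-4 (11); add 4.
The 3rd edge added is 1-2.

1-2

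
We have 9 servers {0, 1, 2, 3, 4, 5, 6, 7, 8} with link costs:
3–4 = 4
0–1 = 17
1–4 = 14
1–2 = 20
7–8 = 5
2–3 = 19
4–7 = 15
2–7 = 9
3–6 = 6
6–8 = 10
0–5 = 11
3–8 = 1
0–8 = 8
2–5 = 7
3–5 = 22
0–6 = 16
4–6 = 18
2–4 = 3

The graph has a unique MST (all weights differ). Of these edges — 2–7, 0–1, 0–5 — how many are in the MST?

0

Kruskal's algorithm — process edges by increasing weight (ties by edge label):
3–8 (1): add — endpoints in different components.
2–4 (3): add — endpoints in different components.
3–4 (4): add — endpoints in different components.
7–8 (5): add — endpoints in different components.
3–6 (6): add — endpoints in different components.
2–5 (7): add — endpoints in different components.
0–8 (8): add — endpoints in different components.
2–7 (9): skip — 2 and 7 already connected.
6–8 (10): skip — 6 and 8 already connected.
0–5 (11): skip — 0 and 5 already connected.
1–4 (14): add — endpoints in different components.
MST edge set: {3–8, 2–4, 3–4, 7–8, 3–6, 2–5, 0–8, 1–4}.
Of the listed edges, {} are in the MST → 0.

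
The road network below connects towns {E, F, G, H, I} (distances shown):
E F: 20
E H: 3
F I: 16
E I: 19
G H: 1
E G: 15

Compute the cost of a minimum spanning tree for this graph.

39

Grow the tree from E using Prim:
Step 1: cheapest edge leaving the tree is E H (3); add H.
Step 2: cheapest edge leaving the tree is G H (1); add G.
Step 3: cheapest edge leaving the tree is E I (19); add I.
Step 4: cheapest edge leaving the tree is F I (16); add F.
MST edges: E H, G H, E I, F I; total weight 3+1+19+16 = 39.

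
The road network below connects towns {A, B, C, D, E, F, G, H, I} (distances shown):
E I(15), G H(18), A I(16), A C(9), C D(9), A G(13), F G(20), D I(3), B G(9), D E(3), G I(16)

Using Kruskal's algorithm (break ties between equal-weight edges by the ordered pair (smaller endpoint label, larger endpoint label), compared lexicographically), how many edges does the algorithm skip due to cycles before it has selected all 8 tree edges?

3

Kruskal's algorithm — process edges by increasing weight (ties by edge label):
D E (3): add — endpoints in different components.
D I (3): add — endpoints in different components.
A C (9): add — endpoints in different components.
B G (9): add — endpoints in different components.
C D (9): add — endpoints in different components.
A G (13): add — endpoints in different components.
E I (15): skip — E and I already connected.
A I (16): skip — A and I already connected.
G I (16): skip — G and I already connected.
G H (18): add — endpoints in different components.
F G (20): add — endpoints in different components.
Edges rejected before the tree was complete: 3.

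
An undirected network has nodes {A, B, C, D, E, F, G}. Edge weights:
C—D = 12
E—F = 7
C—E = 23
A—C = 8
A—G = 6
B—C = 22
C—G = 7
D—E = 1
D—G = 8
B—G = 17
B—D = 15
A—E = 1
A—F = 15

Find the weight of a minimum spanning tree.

Prim, starting at C.
Step 1: frontier [C—G 7, A—C 8, C—D 12, B—C 22, C—E 23] → take C—G (7); add G.
Step 2: frontier [A—C 8, C—D 12, B—C 22, C—E 23, A—G 6, D—G 8, B—G 17] → take A—G (6); add A.
Step 3: frontier [A—E 1, A—F 15, C—D 12, B—C 22, C—E 23, D—G 8, B—G 17] → take A—E (1); add E.
Step 4: frontier [A—F 15, C—D 12, B—C 22, D—E 1, E—F 7, D—G 8, B—G 17] → take D—E (1); add D.
Step 5: frontier [A—F 15, B—C 22, B—D 15, E—F 7, B—G 17] → take E—F (7); add F.
Step 6: frontier [B—C 22, B—D 15, B—G 17] → take B—D (15); add B.
MST edges: C—G, A—G, A—E, D—E, E—F, B—D; total weight 7+6+1+1+7+15 = 37.

37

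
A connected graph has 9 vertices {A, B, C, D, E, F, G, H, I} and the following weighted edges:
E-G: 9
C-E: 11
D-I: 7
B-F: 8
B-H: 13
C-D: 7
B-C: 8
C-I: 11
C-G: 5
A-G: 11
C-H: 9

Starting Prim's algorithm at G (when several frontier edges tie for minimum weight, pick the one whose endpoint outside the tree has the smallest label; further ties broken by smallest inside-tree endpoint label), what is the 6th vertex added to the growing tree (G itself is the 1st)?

F

Prim's algorithm from G:
Step 1: cheapest edge leaving the tree is C-G (5); add C.
Step 2: cheapest edge leaving the tree is C-D (7); add D.
Step 3: cheapest edge leaving the tree is D-I (7); add I.
Step 4: cheapest edge leaving the tree is B-C (8); add B.
Step 5: cheapest edge leaving the tree is B-F (8); add F.
Step 6: cheapest edge leaving the tree is E-G (9); add E.
Step 7: cheapest edge leaving the tree is C-H (9); add H.
Step 8: cheapest edge leaving the tree is A-G (11); add A.
Vertex order: G, C, D, I, B, F, E, H, A. The 6th vertex is F.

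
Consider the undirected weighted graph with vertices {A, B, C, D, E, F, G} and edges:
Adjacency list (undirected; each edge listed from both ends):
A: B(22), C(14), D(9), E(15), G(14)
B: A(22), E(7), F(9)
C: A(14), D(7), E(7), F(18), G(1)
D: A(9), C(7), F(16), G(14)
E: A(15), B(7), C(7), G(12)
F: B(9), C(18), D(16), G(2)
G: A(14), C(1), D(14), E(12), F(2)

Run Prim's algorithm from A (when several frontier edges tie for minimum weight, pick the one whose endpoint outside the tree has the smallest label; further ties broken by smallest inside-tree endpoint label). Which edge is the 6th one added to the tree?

Prim's algorithm from A:
Step 1: cheapest edge leaving the tree is A D (9); add D.
Step 2: cheapest edge leaving the tree is C D (7); add C.
Step 3: cheapest edge leaving the tree is C G (1); add G.
Step 4: cheapest edge leaving the tree is F G (2); add F.
Step 5: cheapest edge leaving the tree is C E (7); add E.
Step 6: cheapest edge leaving the tree is B E (7); add B.
The 6th edge added is B E.

B-E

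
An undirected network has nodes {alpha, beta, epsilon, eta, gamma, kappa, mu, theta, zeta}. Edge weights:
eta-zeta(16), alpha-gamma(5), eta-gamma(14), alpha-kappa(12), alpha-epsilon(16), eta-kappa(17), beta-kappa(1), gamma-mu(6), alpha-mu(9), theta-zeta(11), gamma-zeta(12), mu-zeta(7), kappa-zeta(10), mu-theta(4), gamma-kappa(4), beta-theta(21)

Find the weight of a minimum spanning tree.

57

Kruskal: consider edges lightest-first.
beta-kappa (1): add — endpoints in different components.
gamma-kappa (4): add — endpoints in different components.
mu-theta (4): add — endpoints in different components.
alpha-gamma (5): add — endpoints in different components.
gamma-mu (6): add — endpoints in different components.
mu-zeta (7): add — endpoints in different components.
alpha-mu (9): skip — mu and alpha already connected.
kappa-zeta (10): skip — zeta and kappa already connected.
theta-zeta (11): skip — zeta and theta already connected.
alpha-kappa (12): skip — alpha and kappa already connected.
gamma-zeta (12): skip — zeta and gamma already connected.
eta-gamma (14): add — endpoints in different components.
alpha-epsilon (16): add — endpoints in different components.
MST edges: beta-kappa, gamma-kappa, mu-theta, alpha-gamma, gamma-mu, mu-zeta, eta-gamma, alpha-epsilon; total weight 1+4+4+5+6+7+14+16 = 57.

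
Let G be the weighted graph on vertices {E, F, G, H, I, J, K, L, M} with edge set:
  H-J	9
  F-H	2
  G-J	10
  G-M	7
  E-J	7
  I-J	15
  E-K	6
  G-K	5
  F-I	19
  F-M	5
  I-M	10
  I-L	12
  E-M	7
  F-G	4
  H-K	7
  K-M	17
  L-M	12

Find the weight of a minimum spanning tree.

Prim, starting at F.
Step 1: cheapest edge leaving the tree is F-H (2); add H.
Step 2: cheapest edge leaving the tree is F-G (4); add G.
Step 3: cheapest edge leaving the tree is G-K (5); add K.
Step 4: cheapest edge leaving the tree is F-M (5); add M.
Step 5: cheapest edge leaving the tree is E-K (6); add E.
Step 6: cheapest edge leaving the tree is E-J (7); add J.
Step 7: cheapest edge leaving the tree is I-M (10); add I.
Step 8: cheapest edge leaving the tree is I-L (12); add L.
MST edges: F-H, F-G, G-K, F-M, E-K, E-J, I-M, I-L; total weight 2+4+5+5+6+7+10+12 = 51.

51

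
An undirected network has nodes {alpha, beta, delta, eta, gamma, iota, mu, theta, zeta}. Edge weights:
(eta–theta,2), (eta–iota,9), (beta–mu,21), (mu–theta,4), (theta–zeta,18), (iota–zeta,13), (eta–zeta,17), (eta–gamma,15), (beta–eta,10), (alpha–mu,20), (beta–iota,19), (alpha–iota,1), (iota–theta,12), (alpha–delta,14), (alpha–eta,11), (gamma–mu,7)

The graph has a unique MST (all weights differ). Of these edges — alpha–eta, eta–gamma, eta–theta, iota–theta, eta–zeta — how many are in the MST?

1

Kruskal: consider edges lightest-first.
alpha–iota (1): add — endpoints in different components.
eta–theta (2): add — endpoints in different components.
mu–theta (4): add — endpoints in different components.
gamma–mu (7): add — endpoints in different components.
eta–iota (9): add — endpoints in different components.
beta–eta (10): add — endpoints in different components.
alpha–eta (11): skip — eta and alpha already connected.
iota–theta (12): skip — iota and theta already connected.
iota–zeta (13): add — endpoints in different components.
alpha–delta (14): add — endpoints in different components.
MST edge set: {alpha–iota, eta–theta, mu–theta, gamma–mu, eta–iota, beta–eta, iota–zeta, alpha–delta}.
Of the listed edges, {eta–theta} are in the MST → 1.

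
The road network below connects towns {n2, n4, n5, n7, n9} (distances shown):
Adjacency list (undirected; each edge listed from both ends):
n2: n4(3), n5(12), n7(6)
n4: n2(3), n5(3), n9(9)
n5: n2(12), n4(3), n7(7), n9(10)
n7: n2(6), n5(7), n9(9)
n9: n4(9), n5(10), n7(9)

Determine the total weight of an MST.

21

Kruskal: consider edges lightest-first.
n2 n4 (3): add — endpoints in different components.
n4 n5 (3): add — endpoints in different components.
n2 n7 (6): add — endpoints in different components.
n5 n7 (7): skip — n5 and n7 already connected.
n4 n9 (9): add — endpoints in different components.
MST edges: n2 n4, n4 n5, n2 n7, n4 n9; total weight 3+3+6+9 = 21.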